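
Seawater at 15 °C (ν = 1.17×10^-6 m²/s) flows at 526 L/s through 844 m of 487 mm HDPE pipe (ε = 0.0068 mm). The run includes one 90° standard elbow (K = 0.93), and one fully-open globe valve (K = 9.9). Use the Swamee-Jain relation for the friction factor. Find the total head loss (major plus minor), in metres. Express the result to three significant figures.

H_L ≈ 12.6 m

V = 4Q/(πD²) = 2.824 m/s; V²/2g = 0.4064 m
Re = 1.18×10^6, ε/D = 1.40×10^-5 → f = 0.01167 (Swamee-Jain)
Major: h_f = f(L/D)·V²/2g = 0.01167·1733·0.4064 = 8.220 m
Minor: ΣK = 10.8; h_m = ΣK·V²/2g = 4.402 m
Total H_L = 8.220 + 4.402 = 12.62 m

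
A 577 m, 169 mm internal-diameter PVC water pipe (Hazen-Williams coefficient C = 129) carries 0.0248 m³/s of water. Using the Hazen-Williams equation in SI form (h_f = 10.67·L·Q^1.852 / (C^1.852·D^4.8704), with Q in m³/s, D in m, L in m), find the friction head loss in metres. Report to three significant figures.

h_f = 10.67·577·0.0248^1.852 / (129^1.852·0.169^4.8704) = 4.651 m

h_f ≈ 4.65 m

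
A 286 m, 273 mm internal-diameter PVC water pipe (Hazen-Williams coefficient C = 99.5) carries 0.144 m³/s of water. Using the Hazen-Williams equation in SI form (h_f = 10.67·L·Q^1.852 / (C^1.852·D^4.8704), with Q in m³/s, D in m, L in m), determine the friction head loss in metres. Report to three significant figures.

h_f ≈ 9.37 m

h_f = 10.67·286·0.144^1.852 / (99.5^1.852·0.273^4.8704) = 9.375 m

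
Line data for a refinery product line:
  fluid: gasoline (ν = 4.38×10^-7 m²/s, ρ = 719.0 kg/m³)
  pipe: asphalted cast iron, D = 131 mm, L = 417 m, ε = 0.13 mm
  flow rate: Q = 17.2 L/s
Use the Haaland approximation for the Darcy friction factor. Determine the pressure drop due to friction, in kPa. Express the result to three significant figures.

Δp ≈ 37.9 kPa

V = 4Q/(πD²) = 4·0.0172/(π·0.131²) = 1.276 m/s
Re = VD/ν = 1.276·0.131/4.38×10^-7 = 3.82×10^5 → turbulent
ε/D = 0.13/131 = 9.92×10^-4
Haaland: f = 0.02032
h_f = f(L/D)V²/(2g) = 0.02032·(417/0.131)·1.276²/(2·9.81) = 5.368 m
Δp = ρg·h_f = 719.0·9.81·5.368 = 37.87 kPa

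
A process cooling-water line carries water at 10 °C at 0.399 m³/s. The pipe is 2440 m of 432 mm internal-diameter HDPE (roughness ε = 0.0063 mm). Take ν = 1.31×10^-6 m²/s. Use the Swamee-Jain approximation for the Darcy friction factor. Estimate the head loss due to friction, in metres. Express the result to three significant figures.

h_f ≈ 25.9 m

V = 4Q/(πD²) = 4·0.399/(π·0.432²) = 2.722 m/s
Re = VD/ν = 2.722·0.432/1.31×10^-6 = 8.98×10^5 → turbulent
ε/D = 0.0063/432 = 1.46×10^-5
Swamee-Jain: f = 0.01215
h_f = f(L/D)V²/(2g) = 0.01215·(2440/0.432)·2.722²/(2·9.81) = 25.92 m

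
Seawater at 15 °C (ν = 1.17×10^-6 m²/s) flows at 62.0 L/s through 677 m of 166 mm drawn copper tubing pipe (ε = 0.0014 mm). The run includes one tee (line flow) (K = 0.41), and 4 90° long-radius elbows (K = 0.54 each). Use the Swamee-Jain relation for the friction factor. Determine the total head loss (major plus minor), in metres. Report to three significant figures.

V = 4Q/(πD²) = 2.865 m/s; V²/2g = 0.4183 m
Re = 4.06×10^5, ε/D = 8.43×10^-6 → f = 0.01371 (Swamee-Jain)
Major: h_f = f(L/D)·V²/2g = 0.01371·4078·0.4183 = 23.39 m
Minor: ΣK = 2.57; h_m = ΣK·V²/2g = 1.075 m
Total H_L = 23.39 + 1.075 = 24.46 m

H_L ≈ 24.5 m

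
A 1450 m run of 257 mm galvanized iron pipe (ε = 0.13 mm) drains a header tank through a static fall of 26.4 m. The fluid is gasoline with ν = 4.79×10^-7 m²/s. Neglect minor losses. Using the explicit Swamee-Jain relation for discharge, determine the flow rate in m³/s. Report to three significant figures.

Q ≈ 0.120 m³/s

Swamee-Jain (Type II): Q = -0.965·√(gD⁵h_f/L)·ln[ε/(3.7D) + √(3.17ν²L/(gD³h_f))]
√(gD⁵h_f/L) = √(9.81·0.257⁵·26.4/1450) = 0.01415
ε/(3.7D) = 1.37×10^-4; √(3.17ν²L/(gD³h_f)) = 1.55×10^-5
Q = -0.965·0.01415·ln(1.522×10^-4) = 0.1200 m³/s
Check: V = 2.31 m/s, Re = 1.24×10^6, f = 0.01724, h_f = 26.5 m ≈ 26.4 m ✓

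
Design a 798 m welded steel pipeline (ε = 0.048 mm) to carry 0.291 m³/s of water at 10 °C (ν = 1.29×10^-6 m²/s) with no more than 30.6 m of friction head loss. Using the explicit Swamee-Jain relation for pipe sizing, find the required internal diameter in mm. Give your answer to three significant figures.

D ≈ 308 mm

Swamee-Jain (Type III): D = 0.66·[ε^1.25·(LQ²/(gh_f))^4.75 + ν·Q^9.4·(L/(gh_f))^5.2]^0.04
LQ²/(gh_f) = 0.2251; L/(gh_f) = 2.658
Term 1 = ε^1.25·(…)^4.75 = 3.35×10^-9; Term 2 = ν·Q^9.4·(…)^5.2 = 1.90×10^-9
D = 0.66·(3.35×10^-9 + 1.90×10^-9)^0.04 = 0.3079 m = 308 mm
Check: V = 3.91 m/s, Re = 9.33×10^5, f = 0.01433, h_f = 28.9 m ≈ 30.6 m ✓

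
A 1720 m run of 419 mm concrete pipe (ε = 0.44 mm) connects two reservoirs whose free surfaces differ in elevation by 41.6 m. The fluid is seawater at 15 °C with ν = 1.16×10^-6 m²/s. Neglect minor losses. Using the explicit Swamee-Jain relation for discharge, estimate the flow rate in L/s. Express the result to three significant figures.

Q ≈ 433 L/s

Swamee-Jain (Type II): Q = -0.965·√(gD⁵h_f/L)·ln[ε/(3.7D) + √(3.17ν²L/(gD³h_f))]
√(gD⁵h_f/L) = √(9.81·0.419⁵·41.6/1720) = 0.05535
ε/(3.7D) = 2.84×10^-4; √(3.17ν²L/(gD³h_f)) = 1.56×10^-5
Q = -0.965·0.05535·ln(2.994×10^-4) = 0.4334 m³/s
Check: V = 3.14 m/s, Re = 1.14×10^6, f = 0.02021, h_f = 41.8 m ≈ 41.6 m ✓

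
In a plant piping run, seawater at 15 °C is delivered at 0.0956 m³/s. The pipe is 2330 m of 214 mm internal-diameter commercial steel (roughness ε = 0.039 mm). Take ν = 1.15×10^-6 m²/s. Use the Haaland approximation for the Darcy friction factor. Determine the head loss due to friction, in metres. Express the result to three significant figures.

V = 4Q/(πD²) = 4·0.0956/(π·0.214²) = 2.658 m/s
Re = VD/ν = 2.658·0.214/1.15×10^-6 = 4.95×10^5 → turbulent
ε/D = 0.039/214 = 1.82×10^-4
Haaland: f = 0.01514
h_f = f(L/D)V²/(2g) = 0.01514·(2330/0.214)·2.658²/(2·9.81) = 59.34 m

h_f ≈ 59.3 m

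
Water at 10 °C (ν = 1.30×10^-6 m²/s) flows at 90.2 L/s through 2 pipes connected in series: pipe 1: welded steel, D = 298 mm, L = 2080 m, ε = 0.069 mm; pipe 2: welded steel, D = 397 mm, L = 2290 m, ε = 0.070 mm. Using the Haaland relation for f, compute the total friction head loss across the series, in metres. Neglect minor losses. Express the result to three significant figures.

Pipe 1: V = 1.293 m/s, Re = 2.96×10^5, ε/D = 2.32×10^-4, f = 0.01632, h_1 = f(L/D)V²/2g = 9.713 m
Pipe 2: V = 0.7287 m/s, Re = 2.23×10^5, ε/D = 1.76×10^-4, f = 0.01647, h_2 = f(L/D)V²/2g = 2.572 m
Series → Q common, losses add: H = Σh = 12.28 m

H ≈ 12.3 m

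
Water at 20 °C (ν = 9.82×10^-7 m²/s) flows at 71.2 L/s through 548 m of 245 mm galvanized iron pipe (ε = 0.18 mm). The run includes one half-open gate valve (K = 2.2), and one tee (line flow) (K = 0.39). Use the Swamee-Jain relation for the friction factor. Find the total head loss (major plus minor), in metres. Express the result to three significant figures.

H_L ≈ 5.33 m

V = 4Q/(πD²) = 1.510 m/s; V²/2g = 0.1163 m
Re = 3.77×10^5, ε/D = 7.35×10^-4 → f = 0.01933 (Swamee-Jain)
Major: h_f = f(L/D)·V²/2g = 0.01933·2237·0.1163 = 5.028 m
Minor: ΣK = 2.59; h_m = ΣK·V²/2g = 0.3011 m
Total H_L = 5.028 + 0.3011 = 5.329 m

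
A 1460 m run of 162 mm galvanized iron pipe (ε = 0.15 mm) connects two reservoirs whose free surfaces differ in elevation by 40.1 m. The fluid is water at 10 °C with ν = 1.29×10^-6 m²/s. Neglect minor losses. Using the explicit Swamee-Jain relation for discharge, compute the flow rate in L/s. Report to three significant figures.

Q ≈ 42.6 L/s

Swamee-Jain (Type II): Q = -0.965·√(gD⁵h_f/L)·ln[ε/(3.7D) + √(3.17ν²L/(gD³h_f))]
√(gD⁵h_f/L) = √(9.81·0.162⁵·40.1/1460) = 0.005483
ε/(3.7D) = 2.50×10^-4; √(3.17ν²L/(gD³h_f)) = 6.79×10^-5
Q = -0.965·0.005483·ln(3.181×10^-4) = 0.04261 m³/s
Check: V = 2.07 m/s, Re = 2.60×10^5, f = 0.02058, h_f = 40.4 m ≈ 40.1 m ✓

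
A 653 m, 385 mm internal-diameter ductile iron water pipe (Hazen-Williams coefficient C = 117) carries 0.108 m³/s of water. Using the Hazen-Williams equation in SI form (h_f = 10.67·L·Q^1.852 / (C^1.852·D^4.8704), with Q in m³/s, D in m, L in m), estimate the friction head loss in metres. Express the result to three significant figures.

h_f ≈ 1.74 m

h_f = 10.67·653·0.108^1.852 / (117^1.852·0.385^4.8704) = 1.744 m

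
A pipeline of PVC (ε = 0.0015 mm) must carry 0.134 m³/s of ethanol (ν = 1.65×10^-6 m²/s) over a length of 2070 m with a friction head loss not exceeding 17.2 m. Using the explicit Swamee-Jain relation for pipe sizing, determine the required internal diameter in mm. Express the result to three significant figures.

Swamee-Jain (Type III): D = 0.66·[ε^1.25·(LQ²/(gh_f))^4.75 + ν·Q^9.4·(L/(gh_f))^5.2]^0.04
LQ²/(gh_f) = 0.2203; L/(gh_f) = 12.27
Term 1 = ε^1.25·(…)^4.75 = 3.97×10^-11; Term 2 = ν·Q^9.4·(…)^5.2 = 4.72×10^-9
D = 0.66·(3.97×10^-11 + 4.72×10^-9)^0.04 = 0.3067 m = 307 mm
Check: V = 1.81 m/s, Re = 3.37×10^5, f = 0.01413, h_f = 16.0 m ≈ 17.2 m ✓

D ≈ 307 mm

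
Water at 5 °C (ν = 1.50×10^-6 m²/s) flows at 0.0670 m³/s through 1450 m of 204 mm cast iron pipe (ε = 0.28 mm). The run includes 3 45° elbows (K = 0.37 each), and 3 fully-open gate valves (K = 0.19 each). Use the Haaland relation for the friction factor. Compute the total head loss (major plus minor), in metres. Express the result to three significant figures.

H_L ≈ 33.9 m

V = 4Q/(πD²) = 2.050 m/s; V²/2g = 0.2142 m
Re = 2.79×10^5, ε/D = 0.00137 → f = 0.02202 (Haaland)
Major: h_f = f(L/D)·V²/2g = 0.02202·7108·0.2142 = 33.52 m
Minor: ΣK = 1.68; h_m = ΣK·V²/2g = 0.3598 m
Total H_L = 33.52 + 0.3598 = 33.88 m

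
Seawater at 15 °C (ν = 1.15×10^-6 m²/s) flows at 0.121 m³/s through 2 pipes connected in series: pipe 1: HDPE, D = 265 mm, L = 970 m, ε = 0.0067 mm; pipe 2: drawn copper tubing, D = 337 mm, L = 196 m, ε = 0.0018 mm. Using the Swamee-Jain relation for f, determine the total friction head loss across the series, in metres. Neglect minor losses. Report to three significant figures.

Pipe 1: V = 2.194 m/s, Re = 5.06×10^5, ε/D = 2.53×10^-5, f = 0.01346, h_1 = f(L/D)V²/2g = 12.09 m
Pipe 2: V = 1.357 m/s, Re = 3.98×10^5, ε/D = 5.34×10^-6, f = 0.01372, h_2 = f(L/D)V²/2g = 0.7484 m
Series → Q common, losses add: H = Σh = 12.84 m

H ≈ 12.8 m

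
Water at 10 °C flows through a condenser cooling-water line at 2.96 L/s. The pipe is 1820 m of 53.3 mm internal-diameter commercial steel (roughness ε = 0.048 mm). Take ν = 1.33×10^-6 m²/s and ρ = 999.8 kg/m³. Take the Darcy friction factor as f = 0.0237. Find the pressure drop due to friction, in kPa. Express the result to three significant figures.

V = 4Q/(πD²) = 4·0.00296/(π·0.0533²) = 1.327 m/s
h_f = f(L/D)V²/(2g) = 0.02370·(1820/0.0533)·1.327²/(2·9.81) = 72.59 m
Δp = ρg·h_f = 999.8·9.81·72.59 = 712.0 kPa

Δp ≈ 712 kPa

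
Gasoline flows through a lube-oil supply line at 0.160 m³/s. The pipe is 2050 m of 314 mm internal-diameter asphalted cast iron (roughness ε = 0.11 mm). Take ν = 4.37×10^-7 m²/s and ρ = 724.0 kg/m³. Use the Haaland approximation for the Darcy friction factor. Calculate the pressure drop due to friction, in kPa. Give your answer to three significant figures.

V = 4Q/(πD²) = 4·0.160/(π·0.314²) = 2.066 m/s
Re = VD/ν = 2.066·0.314/4.37×10^-7 = 1.48×10^6 → turbulent
ε/D = 0.11/314 = 3.50×10^-4
Haaland: f = 0.01586
h_f = f(L/D)V²/(2g) = 0.01586·(2050/0.314)·2.066²/(2·9.81) = 22.53 m
Δp = ρg·h_f = 724.0·9.81·22.53 = 160.1 kPa

Δp ≈ 160 kPa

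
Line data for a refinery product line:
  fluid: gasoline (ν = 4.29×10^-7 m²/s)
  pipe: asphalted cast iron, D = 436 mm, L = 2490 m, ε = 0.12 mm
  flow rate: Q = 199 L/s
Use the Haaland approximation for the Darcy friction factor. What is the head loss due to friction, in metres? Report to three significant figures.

V = 4Q/(πD²) = 4·0.199/(π·0.436²) = 1.333 m/s
Re = VD/ν = 1.333·0.436/4.29×10^-7 = 1.35×10^6 → turbulent
ε/D = 0.12/436 = 2.75×10^-4
Haaland: f = 0.01521
h_f = f(L/D)V²/(2g) = 0.01521·(2490/0.436)·1.333²/(2·9.81) = 7.863 m

h_f ≈ 7.86 m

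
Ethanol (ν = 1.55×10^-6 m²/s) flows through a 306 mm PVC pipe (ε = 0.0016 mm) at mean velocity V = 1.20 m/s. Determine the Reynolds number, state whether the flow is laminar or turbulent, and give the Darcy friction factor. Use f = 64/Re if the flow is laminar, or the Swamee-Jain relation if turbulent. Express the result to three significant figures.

Re = VD/ν = 1.200·0.306/1.55×10^-6 = 2.37×10^5
Re > 4000 → turbulent; ε/D = 5.23×10^-6
Swamee-Jain: f = 0.01509

Re ≈ 2.37×10^5; turbulent; f ≈ 0.0151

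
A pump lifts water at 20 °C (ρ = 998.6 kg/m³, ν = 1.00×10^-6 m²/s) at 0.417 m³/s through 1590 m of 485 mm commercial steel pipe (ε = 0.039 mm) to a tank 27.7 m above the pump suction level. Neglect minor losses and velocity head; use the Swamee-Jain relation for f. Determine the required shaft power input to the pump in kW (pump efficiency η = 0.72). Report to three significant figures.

V = 4Q/(πD²) = 2.257 m/s; Re = 1.09×10^6; ε/D = 8.04×10^-5; f = 0.01310
h_f = f(L/D)V²/2g = 11.15 m
Total head H = z + h_f = 27.7 + 11.15 = 38.85 m
P_hyd = ρgQH = 998.6·9.81·0.417·38.85 = 158.7 kW
P_shaft = P_hyd/η = 158.7/0.72 = 220.4 kW

P_shaft ≈ 220 kW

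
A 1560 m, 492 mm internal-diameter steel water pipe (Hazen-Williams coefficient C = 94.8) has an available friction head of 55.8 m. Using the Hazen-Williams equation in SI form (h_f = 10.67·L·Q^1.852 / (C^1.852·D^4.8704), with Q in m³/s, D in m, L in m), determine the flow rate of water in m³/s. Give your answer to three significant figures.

Q ≈ 0.677 m³/s

Rearranging: Q = [h_f·C^1.852·D^4.8704 / (10.67·L)]^(1/1.852)
Q = [55.8·94.8^1.852·0.492^4.8704 / (10.67·1560)]^0.540 = 0.6769 m³/s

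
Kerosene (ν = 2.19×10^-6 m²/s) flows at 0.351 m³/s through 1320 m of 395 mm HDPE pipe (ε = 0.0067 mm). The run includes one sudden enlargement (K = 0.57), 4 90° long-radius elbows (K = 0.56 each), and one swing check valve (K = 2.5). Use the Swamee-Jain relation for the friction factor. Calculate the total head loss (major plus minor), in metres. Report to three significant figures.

H_L ≈ 20.8 m

V = 4Q/(πD²) = 2.864 m/s; V²/2g = 0.4182 m
Re = 5.17×10^5, ε/D = 1.70×10^-5 → f = 0.01329 (Swamee-Jain)
Major: h_f = f(L/D)·V²/2g = 0.01329·3342·0.4182 = 18.57 m
Minor: ΣK = 5.31; h_m = ΣK·V²/2g = 2.220 m
Total H_L = 18.57 + 2.220 = 20.79 m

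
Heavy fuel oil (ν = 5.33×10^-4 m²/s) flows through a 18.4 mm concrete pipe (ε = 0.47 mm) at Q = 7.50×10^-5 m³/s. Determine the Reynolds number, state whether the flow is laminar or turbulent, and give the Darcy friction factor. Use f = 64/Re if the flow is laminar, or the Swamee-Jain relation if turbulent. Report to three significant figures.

Re ≈ 9.74; laminar; f = 64/Re ≈ 6.57

V = 4Q/(πD²) = 0.2821 m/s
Re = VD/ν = 0.2821·0.0184/5.33×10^-4 = 9.74
Re < 2300 → laminar → f = 64/Re = 6.573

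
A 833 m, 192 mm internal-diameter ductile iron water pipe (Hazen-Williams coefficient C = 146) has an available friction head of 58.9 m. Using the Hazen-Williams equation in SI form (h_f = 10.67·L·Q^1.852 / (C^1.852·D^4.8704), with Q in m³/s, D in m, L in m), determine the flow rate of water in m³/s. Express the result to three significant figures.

Rearranging: Q = [h_f·C^1.852·D^4.8704 / (10.67·L)]^(1/1.852)
Q = [58.9·146^1.852·0.192^4.8704 / (10.67·833)]^0.540 = 0.1268 m³/s

Q ≈ 0.127 m³/s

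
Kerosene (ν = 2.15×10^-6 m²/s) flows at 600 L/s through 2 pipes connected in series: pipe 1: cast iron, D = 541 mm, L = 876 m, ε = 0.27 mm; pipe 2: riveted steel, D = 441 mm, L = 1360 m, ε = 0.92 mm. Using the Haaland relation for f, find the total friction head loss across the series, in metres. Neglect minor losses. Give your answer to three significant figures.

H ≈ 67.8 m

Pipe 1: V = 2.610 m/s, Re = 6.57×10^5, ε/D = 4.99×10^-4, f = 0.01738, h_1 = f(L/D)V²/2g = 9.773 m
Pipe 2: V = 3.928 m/s, Re = 8.06×10^5, ε/D = 0.00209, f = 0.02393, h_2 = f(L/D)V²/2g = 58.03 m
Series → Q common, losses add: H = Σh = 67.81 m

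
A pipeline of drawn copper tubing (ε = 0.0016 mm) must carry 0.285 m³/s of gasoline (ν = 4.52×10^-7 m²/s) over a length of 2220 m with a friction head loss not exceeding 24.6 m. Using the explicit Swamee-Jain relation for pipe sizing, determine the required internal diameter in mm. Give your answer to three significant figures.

Swamee-Jain (Type III): D = 0.66·[ε^1.25·(LQ²/(gh_f))^4.75 + ν·Q^9.4·(L/(gh_f))^5.2]^0.04
LQ²/(gh_f) = 0.7472; L/(gh_f) = 9.199
Term 1 = ε^1.25·(…)^4.75 = 1.43×10^-8; Term 2 = ν·Q^9.4·(…)^5.2 = 3.48×10^-7
D = 0.66·(1.43×10^-8 + 3.48×10^-7)^0.04 = 0.3647 m = 365 mm
Check: V = 2.73 m/s, Re = 2.20×10^6, f = 0.01039, h_f = 24.0 m ≈ 24.6 m ✓

D ≈ 365 mm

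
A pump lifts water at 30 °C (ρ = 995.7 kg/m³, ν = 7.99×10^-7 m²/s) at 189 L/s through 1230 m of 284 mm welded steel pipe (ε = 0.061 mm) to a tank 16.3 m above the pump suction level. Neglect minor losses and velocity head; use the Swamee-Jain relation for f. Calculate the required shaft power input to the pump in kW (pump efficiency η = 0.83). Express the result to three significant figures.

V = 4Q/(πD²) = 2.984 m/s; Re = 1.06×10^6; ε/D = 2.15×10^-4; f = 0.01488
h_f = f(L/D)V²/2g = 29.25 m
Total head H = z + h_f = 16.3 + 29.25 = 45.55 m
P_hyd = ρgQH = 995.7·9.81·0.189·45.55 = 84.08 kW
P_shaft = P_hyd/η = 84.08/0.83 = 101.3 kW

P_shaft ≈ 101 kW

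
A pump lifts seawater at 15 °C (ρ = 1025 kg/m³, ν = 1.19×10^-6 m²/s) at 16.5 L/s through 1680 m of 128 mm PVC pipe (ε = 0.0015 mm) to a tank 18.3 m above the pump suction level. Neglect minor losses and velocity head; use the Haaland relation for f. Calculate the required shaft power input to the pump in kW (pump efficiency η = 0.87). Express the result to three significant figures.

V = 4Q/(πD²) = 1.282 m/s; Re = 1.38×10^5; ε/D = 1.17×10^-5; f = 0.01674
h_f = f(L/D)V²/2g = 18.41 m
Total head H = z + h_f = 18.3 + 18.41 = 36.71 m
P_hyd = ρgQH = 1025·9.81·0.0165·36.71 = 6.091 kW
P_shaft = P_hyd/η = 6.091/0.87 = 7.001 kW

P_shaft ≈ 7.00 kW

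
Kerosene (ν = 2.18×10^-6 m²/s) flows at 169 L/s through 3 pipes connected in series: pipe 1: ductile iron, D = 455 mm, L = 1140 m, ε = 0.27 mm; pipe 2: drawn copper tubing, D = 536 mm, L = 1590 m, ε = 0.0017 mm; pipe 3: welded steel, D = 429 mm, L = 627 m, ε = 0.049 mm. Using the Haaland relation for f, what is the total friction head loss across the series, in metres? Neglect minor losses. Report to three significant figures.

H ≈ 5.58 m

Pipe 1: V = 1.039 m/s, Re = 2.17×10^5, ε/D = 5.93×10^-4, f = 0.01900, h_1 = f(L/D)V²/2g = 2.621 m
Pipe 2: V = 0.7490 m/s, Re = 1.84×10^5, ε/D = 3.17×10^-6, f = 0.01577, h_2 = f(L/D)V²/2g = 1.337 m
Pipe 3: V = 1.169 m/s, Re = 2.30×10^5, ε/D = 1.14×10^-4, f = 0.01594, h_3 = f(L/D)V²/2g = 1.624 m
Series → Q common, losses add: H = Σh = 5.582 m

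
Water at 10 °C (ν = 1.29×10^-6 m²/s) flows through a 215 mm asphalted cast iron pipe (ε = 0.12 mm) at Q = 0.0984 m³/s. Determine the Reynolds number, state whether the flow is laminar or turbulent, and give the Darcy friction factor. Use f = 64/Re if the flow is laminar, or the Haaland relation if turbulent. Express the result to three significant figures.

V = 4Q/(πD²) = 2.710 m/s
Re = VD/ν = 2.710·0.215/1.29×10^-6 = 4.52×10^5
Re > 4000 → turbulent; ε/D = 5.58×10^-4
Haaland: f = 0.01801

Re ≈ 4.52×10^5; turbulent; f ≈ 0.0180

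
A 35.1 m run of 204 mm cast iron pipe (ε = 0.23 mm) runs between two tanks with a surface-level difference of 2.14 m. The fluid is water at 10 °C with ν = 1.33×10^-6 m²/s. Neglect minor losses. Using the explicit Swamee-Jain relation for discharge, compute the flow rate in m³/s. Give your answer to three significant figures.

Q ≈ 0.112 m³/s

Swamee-Jain (Type II): Q = -0.965·√(gD⁵h_f/L)·ln[ε/(3.7D) + √(3.17ν²L/(gD³h_f))]
√(gD⁵h_f/L) = √(9.81·0.204⁵·2.14/35.1) = 0.01454
ε/(3.7D) = 3.05×10^-4; √(3.17ν²L/(gD³h_f)) = 3.32×10^-5
Q = -0.965·0.01454·ln(3.379×10^-4) = 0.1121 m³/s
Check: V = 3.43 m/s, Re = 5.26×10^5, f = 0.02086, h_f = 2.15 m ≈ 2.14 m ✓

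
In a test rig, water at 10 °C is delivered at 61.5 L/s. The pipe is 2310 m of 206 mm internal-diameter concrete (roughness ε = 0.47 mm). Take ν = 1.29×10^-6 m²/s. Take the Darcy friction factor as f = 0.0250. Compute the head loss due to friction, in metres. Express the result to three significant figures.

h_f ≈ 48.7 m

V = 4Q/(πD²) = 4·0.0615/(π·0.206²) = 1.845 m/s
h_f = f(L/D)V²/(2g) = 0.02500·(2310/0.206)·1.845²/(2·9.81) = 48.65 m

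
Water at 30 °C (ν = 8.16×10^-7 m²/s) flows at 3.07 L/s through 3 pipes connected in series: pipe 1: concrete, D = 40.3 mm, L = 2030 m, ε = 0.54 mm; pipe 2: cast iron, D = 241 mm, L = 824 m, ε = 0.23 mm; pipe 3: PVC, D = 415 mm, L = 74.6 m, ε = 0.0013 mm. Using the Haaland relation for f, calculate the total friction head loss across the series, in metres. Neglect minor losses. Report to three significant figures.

H ≈ 631 m

Pipe 1: V = 2.407 m/s, Re = 1.19×10^5, ε/D = 0.0134, f = 0.04243, h_1 = f(L/D)V²/2g = 631.1 m
Pipe 2: V = 0.06730 m/s, Re = 1.99×10^4, ε/D = 9.54×10^-4, f = 0.02757, h_2 = f(L/D)V²/2g = 0.02176 m
Pipe 3: V = 0.02270 m/s, Re = 1.15×10^4, ε/D = 3.13×10^-6, f = 0.02971, h_3 = f(L/D)V²/2g = 1.402×10^-4 m
Series → Q common, losses add: H = Σh = 631.1 m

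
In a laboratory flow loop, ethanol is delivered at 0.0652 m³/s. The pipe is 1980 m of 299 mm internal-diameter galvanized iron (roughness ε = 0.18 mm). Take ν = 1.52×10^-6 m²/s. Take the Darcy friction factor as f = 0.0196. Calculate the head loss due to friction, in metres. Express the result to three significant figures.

V = 4Q/(πD²) = 4·0.0652/(π·0.299²) = 0.9286 m/s
h_f = f(L/D)V²/(2g) = 0.01960·(1980/0.299)·0.9286²/(2·9.81) = 5.704 m

h_f ≈ 5.70 m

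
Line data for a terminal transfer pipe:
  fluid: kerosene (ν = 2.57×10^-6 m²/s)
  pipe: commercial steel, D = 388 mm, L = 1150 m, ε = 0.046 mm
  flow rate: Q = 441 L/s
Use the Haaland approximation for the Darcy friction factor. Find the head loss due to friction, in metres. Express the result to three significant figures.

V = 4Q/(πD²) = 4·0.441/(π·0.388²) = 3.730 m/s
Re = VD/ν = 3.730·0.388/2.57×10^-6 = 5.63×10^5 → turbulent
ε/D = 0.046/388 = 1.19×10^-4
Haaland: f = 0.01429
h_f = f(L/D)V²/(2g) = 0.01429·(1150/0.388)·3.730²/(2·9.81) = 30.03 m

h_f ≈ 30.0 m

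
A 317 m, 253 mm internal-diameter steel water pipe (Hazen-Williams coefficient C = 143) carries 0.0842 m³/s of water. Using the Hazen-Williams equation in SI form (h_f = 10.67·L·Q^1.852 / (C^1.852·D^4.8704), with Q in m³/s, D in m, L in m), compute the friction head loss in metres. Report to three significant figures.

h_f ≈ 2.85 m

h_f = 10.67·317·0.0842^1.852 / (143^1.852·0.253^4.8704) = 2.846 m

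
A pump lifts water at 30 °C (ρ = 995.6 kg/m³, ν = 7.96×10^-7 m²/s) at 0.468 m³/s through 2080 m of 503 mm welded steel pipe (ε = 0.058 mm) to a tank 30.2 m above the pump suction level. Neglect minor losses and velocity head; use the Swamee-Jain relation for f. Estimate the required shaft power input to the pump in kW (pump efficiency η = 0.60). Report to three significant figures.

P_shaft ≈ 349 kW

V = 4Q/(πD²) = 2.355 m/s; Re = 1.49×10^6; ε/D = 1.15×10^-4; f = 0.01336
h_f = f(L/D)V²/2g = 15.61 m
Total head H = z + h_f = 30.2 + 15.61 = 45.81 m
P_hyd = ρgQH = 995.6·9.81·0.468·45.81 = 209.4 kW
P_shaft = P_hyd/η = 209.4/0.60 = 349.0 kW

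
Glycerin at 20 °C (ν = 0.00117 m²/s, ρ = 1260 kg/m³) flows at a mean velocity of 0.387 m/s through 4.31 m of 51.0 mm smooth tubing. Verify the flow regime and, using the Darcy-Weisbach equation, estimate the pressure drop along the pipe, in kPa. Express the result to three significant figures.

Δp ≈ 30.3 kPa

Re = VD/ν = 0.387·0.05100/0.00117 = 16.9 → laminar (Re < 2300)
f = 64/Re = 3.794
h_f = f(L/D)V²/(2g) = 3.794·(4.31/0.05100)·0.387²/(2·9.81) = 2.447 m
Δp = ρg·h_f = 1260·9.81·2.447 = 30.25 kPa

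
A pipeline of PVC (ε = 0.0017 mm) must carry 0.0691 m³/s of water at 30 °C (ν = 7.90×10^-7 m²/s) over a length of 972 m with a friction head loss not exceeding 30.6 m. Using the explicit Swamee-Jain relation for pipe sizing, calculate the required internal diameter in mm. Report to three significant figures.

D ≈ 176 mm

Swamee-Jain (Type III): D = 0.66·[ε^1.25·(LQ²/(gh_f))^4.75 + ν·Q^9.4·(L/(gh_f))^5.2]^0.04
LQ²/(gh_f) = 0.01546; L/(gh_f) = 3.238
Term 1 = ε^1.25·(…)^4.75 = 1.54×10^-16; Term 2 = ν·Q^9.4·(…)^5.2 = 4.39×10^-15
D = 0.66·(1.54×10^-16 + 4.39×10^-15)^0.04 = 0.1761 m = 176 mm
Check: V = 2.84 m/s, Re = 6.32×10^5, f = 0.01274, h_f = 28.8 m ≈ 30.6 m ✓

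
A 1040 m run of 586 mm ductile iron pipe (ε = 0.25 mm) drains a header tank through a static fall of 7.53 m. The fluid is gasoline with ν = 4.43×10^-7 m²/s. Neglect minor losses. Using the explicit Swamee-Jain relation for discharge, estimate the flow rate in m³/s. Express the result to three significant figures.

Q ≈ 0.609 m³/s

Swamee-Jain (Type II): Q = -0.965·√(gD⁵h_f/L)·ln[ε/(3.7D) + √(3.17ν²L/(gD³h_f))]
√(gD⁵h_f/L) = √(9.81·0.586⁵·7.53/1040) = 0.07006
ε/(3.7D) = 1.15×10^-4; √(3.17ν²L/(gD³h_f)) = 6.60×10^-6
Q = -0.965·0.07006·ln(1.219×10^-4) = 0.6093 m³/s
Check: V = 2.26 m/s, Re = 2.99×10^6, f = 0.01638, h_f = 7.56 m ≈ 7.53 m ✓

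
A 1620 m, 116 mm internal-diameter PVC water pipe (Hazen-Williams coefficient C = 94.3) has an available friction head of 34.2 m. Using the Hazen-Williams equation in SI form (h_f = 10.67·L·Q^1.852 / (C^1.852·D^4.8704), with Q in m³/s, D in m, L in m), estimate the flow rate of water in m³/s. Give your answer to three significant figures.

Rearranging: Q = [h_f·C^1.852·D^4.8704 / (10.67·L)]^(1/1.852)
Q = [34.2·94.3^1.852·0.116^4.8704 / (10.67·1620)]^0.540 = 0.01133 m³/s

Q ≈ 0.0113 m³/s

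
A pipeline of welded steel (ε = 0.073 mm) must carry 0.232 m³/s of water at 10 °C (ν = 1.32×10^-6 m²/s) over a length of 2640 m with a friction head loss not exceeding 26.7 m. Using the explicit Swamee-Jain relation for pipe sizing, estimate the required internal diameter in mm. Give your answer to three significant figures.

D ≈ 372 mm

Swamee-Jain (Type III): D = 0.66·[ε^1.25·(LQ²/(gh_f))^4.75 + ν·Q^9.4·(L/(gh_f))^5.2]^0.04
LQ²/(gh_f) = 0.5425; L/(gh_f) = 10.08
Term 1 = ε^1.25·(…)^4.75 = 3.69×10^-7; Term 2 = ν·Q^9.4·(…)^5.2 = 2.37×10^-7
D = 0.66·(3.69×10^-7 + 2.37×10^-7)^0.04 = 0.3723 m = 372 mm
Check: V = 2.13 m/s, Re = 6.01×10^5, f = 0.01524, h_f = 25.0 m ≈ 26.7 m ✓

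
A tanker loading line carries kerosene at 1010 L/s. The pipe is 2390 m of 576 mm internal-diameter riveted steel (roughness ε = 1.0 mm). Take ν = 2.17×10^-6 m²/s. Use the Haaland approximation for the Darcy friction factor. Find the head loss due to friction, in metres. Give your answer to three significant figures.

V = 4Q/(πD²) = 4·1.01/(π·0.576²) = 3.876 m/s
Re = VD/ν = 3.876·0.576/2.17×10^-6 = 1.03×10^6 → turbulent
ε/D = 1.0/576 = 0.00174
Haaland: f = 0.02278
h_f = f(L/D)V²/(2g) = 0.02278·(2390/0.576)·3.876²/(2·9.81) = 72.39 m

h_f ≈ 72.4 m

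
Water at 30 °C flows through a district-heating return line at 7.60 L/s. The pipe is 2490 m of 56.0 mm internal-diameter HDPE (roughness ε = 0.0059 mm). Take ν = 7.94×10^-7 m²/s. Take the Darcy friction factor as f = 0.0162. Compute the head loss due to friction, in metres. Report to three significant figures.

h_f ≈ 350 m

V = 4Q/(πD²) = 4·0.00760/(π·0.0560²) = 3.086 m/s
h_f = f(L/D)V²/(2g) = 0.01620·(2490/0.0560)·3.086²/(2·9.81) = 349.6 m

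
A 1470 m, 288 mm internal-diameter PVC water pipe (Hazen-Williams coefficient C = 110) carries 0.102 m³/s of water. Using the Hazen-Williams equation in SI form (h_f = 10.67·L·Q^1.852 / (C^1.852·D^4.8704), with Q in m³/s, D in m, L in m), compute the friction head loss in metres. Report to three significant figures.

h_f ≈ 16.3 m

h_f = 10.67·1470·0.102^1.852 / (110^1.852·0.288^4.8704) = 16.28 m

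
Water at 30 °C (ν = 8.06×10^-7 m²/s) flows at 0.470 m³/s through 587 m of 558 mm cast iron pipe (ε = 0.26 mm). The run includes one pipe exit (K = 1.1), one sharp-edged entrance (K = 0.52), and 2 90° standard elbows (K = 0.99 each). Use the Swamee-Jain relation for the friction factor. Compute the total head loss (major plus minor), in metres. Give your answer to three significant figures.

H_L ≈ 4.03 m

V = 4Q/(πD²) = 1.922 m/s; V²/2g = 0.1883 m
Re = 1.33×10^6, ε/D = 4.66×10^-4 → f = 0.01693 (Swamee-Jain)
Major: h_f = f(L/D)·V²/2g = 0.01693·1052·0.1883 = 3.353 m
Minor: ΣK = 3.60; h_m = ΣK·V²/2g = 0.6778 m
Total H_L = 3.353 + 0.6778 = 4.031 m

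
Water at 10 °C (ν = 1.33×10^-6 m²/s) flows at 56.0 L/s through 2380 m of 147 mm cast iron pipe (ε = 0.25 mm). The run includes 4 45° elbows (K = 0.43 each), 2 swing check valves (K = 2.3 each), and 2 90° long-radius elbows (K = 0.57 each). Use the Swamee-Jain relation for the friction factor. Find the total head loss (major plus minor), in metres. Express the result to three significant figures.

V = 4Q/(πD²) = 3.300 m/s; V²/2g = 0.5549 m
Re = 3.65×10^5, ε/D = 0.00170 → f = 0.02314 (Swamee-Jain)
Major: h_f = f(L/D)·V²/2g = 0.02314·16190·0.5549 = 207.9 m
Minor: ΣK = 7.46; h_m = ΣK·V²/2g = 4.140 m
Total H_L = 207.9 + 4.140 = 212.0 m

H_L ≈ 212 m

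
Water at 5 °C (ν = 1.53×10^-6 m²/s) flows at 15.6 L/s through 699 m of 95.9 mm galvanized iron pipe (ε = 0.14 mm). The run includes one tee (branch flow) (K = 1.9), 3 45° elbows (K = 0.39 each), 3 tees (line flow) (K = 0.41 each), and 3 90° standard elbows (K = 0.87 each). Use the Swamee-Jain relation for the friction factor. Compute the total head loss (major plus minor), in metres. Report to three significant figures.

H_L ≈ 42.1 m

V = 4Q/(πD²) = 2.160 m/s; V²/2g = 0.2377 m
Re = 1.35×10^5, ε/D = 0.00146 → f = 0.02333 (Swamee-Jain)
Major: h_f = f(L/D)·V²/2g = 0.02333·7289·0.2377 = 40.43 m
Minor: ΣK = 6.91; h_m = ΣK·V²/2g = 1.643 m
Total H_L = 40.43 + 1.643 = 42.07 m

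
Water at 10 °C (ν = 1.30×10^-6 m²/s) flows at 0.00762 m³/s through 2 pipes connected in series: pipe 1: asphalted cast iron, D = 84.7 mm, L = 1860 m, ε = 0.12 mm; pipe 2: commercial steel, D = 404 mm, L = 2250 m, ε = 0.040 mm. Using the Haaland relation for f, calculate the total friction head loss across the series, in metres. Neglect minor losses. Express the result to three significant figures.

H ≈ 48.2 m

Pipe 1: V = 1.352 m/s, Re = 8.81×10^4, ε/D = 0.00142, f = 0.02354, h_1 = f(L/D)V²/2g = 48.19 m
Pipe 2: V = 0.05944 m/s, Re = 1.85×10^4, ε/D = 9.90×10^-5, f = 0.02642, h_2 = f(L/D)V²/2g = 0.02650 m
Series → Q common, losses add: H = Σh = 48.22 m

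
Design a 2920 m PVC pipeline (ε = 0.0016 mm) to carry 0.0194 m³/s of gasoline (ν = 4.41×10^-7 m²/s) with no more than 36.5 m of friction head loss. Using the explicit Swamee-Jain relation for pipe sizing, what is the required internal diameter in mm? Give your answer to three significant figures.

D ≈ 129 mm

Swamee-Jain (Type III): D = 0.66·[ε^1.25·(LQ²/(gh_f))^4.75 + ν·Q^9.4·(L/(gh_f))^5.2]^0.04
LQ²/(gh_f) = 0.003069; L/(gh_f) = 8.155
Term 1 = ε^1.25·(…)^4.75 = 6.58×10^-20; Term 2 = ν·Q^9.4·(…)^5.2 = 1.95×10^-18
D = 0.66·(6.58×10^-20 + 1.95×10^-18)^0.04 = 0.1293 m = 129 mm
Check: V = 1.48 m/s, Re = 4.33×10^5, f = 0.01362, h_f = 34.2 m ≈ 36.5 m ✓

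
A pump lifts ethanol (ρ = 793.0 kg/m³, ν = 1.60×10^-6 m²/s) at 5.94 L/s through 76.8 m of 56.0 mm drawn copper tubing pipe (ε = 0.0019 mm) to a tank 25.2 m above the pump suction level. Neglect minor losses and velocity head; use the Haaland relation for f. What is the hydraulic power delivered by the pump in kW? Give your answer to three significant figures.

V = 4Q/(πD²) = 2.412 m/s; Re = 8.44×10^4; ε/D = 3.39×10^-5; f = 0.01859
h_f = f(L/D)V²/2g = 7.560 m
Total head H = z + h_f = 25.2 + 7.560 = 32.76 m
P_hyd = ρgQH = 793.0·9.81·0.00594·32.76 = 1.514 kW

P_hyd ≈ 1.51 kW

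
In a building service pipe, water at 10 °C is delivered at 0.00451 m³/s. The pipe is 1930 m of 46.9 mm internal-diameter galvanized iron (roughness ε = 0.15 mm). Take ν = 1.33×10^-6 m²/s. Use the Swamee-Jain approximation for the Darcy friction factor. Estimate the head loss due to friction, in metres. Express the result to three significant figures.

V = 4Q/(πD²) = 4·0.00451/(π·0.0469²) = 2.611 m/s
Re = VD/ν = 2.611·0.0469/1.33×10^-6 = 9.21×10^4 → turbulent
ε/D = 0.15/46.9 = 0.00320
Swamee-Jain: f = 0.02825
h_f = f(L/D)V²/(2g) = 0.02825·(1930/0.0469)·2.611²/(2·9.81) = 403.8 m

h_f ≈ 404 m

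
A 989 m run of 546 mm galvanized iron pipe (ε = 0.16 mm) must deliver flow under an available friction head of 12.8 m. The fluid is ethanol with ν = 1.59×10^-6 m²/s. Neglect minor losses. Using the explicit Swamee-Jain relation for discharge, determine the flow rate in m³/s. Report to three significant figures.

Q ≈ 0.698 m³/s

Swamee-Jain (Type II): Q = -0.965·√(gD⁵h_f/L)·ln[ε/(3.7D) + √(3.17ν²L/(gD³h_f))]
√(gD⁵h_f/L) = √(9.81·0.546⁵·12.8/989) = 0.07849
ε/(3.7D) = 7.92×10^-5; √(3.17ν²L/(gD³h_f)) = 1.97×10^-5
Q = -0.965·0.07849·ln(9.889×10^-5) = 0.6985 m³/s
Check: V = 2.98 m/s, Re = 1.02×10^6, f = 0.01568, h_f = 12.9 m ≈ 12.8 m ✓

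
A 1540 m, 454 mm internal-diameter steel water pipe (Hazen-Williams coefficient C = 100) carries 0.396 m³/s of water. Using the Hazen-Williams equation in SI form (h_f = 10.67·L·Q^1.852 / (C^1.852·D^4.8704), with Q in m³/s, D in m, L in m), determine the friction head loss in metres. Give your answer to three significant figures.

h_f = 10.67·1540·0.396^1.852 / (100^1.852·0.454^4.8704) = 27.35 m

h_f ≈ 27.3 m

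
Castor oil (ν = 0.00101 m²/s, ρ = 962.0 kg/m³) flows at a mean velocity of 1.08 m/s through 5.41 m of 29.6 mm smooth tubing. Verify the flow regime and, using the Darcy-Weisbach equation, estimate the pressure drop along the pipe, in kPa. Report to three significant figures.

Δp ≈ 207 kPa

Re = VD/ν = 1.08·0.02960/0.00101 = 31.7 → laminar (Re < 2300)
f = 64/Re = 2.022
h_f = f(L/D)V²/(2g) = 2.022·(5.41/0.02960)·1.08²/(2·9.81) = 21.97 m
Δp = ρg·h_f = 962.0·9.81·21.97 = 207.3 kPa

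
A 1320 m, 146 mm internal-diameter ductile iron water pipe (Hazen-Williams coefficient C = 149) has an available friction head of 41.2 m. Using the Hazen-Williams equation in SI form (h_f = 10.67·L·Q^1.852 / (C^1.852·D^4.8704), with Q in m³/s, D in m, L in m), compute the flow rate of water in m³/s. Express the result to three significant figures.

Rearranging: Q = [h_f·C^1.852·D^4.8704 / (10.67·L)]^(1/1.852)
Q = [41.2·149^1.852·0.146^4.8704 / (10.67·1320)]^0.540 = 0.04050 m³/s

Q ≈ 0.0405 m³/s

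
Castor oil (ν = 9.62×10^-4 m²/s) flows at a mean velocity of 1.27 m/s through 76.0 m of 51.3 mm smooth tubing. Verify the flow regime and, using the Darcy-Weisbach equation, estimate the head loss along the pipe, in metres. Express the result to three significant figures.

Re = VD/ν = 1.27·0.05130/9.62×10^-4 = 67.7 → laminar (Re < 2300)
f = 64/Re = 0.9450
h_f = f(L/D)V²/(2g) = 0.9450·(76.0/0.05130)·1.27²/(2·9.81) = 115.1 m

h_f ≈ 115 m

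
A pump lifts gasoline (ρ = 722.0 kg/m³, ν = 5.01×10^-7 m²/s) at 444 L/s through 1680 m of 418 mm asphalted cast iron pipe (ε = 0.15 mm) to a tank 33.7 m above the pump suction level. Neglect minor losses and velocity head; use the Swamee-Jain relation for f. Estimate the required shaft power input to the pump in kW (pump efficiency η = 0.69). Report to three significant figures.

P_shaft ≈ 308 kW

V = 4Q/(πD²) = 3.235 m/s; Re = 2.70×10^6; ε/D = 3.59×10^-4; f = 0.01584
h_f = f(L/D)V²/2g = 33.96 m
Total head H = z + h_f = 33.7 + 33.96 = 67.66 m
P_hyd = ρgQH = 722.0·9.81·0.444·67.66 = 212.8 kW
P_shaft = P_hyd/η = 212.8/0.69 = 308.4 kW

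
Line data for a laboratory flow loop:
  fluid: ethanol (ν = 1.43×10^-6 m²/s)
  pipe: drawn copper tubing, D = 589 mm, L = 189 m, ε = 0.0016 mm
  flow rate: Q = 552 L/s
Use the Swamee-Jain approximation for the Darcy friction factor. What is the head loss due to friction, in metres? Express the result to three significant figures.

h_f ≈ 0.808 m

V = 4Q/(πD²) = 4·0.552/(π·0.589²) = 2.026 m/s
Re = VD/ν = 2.026·0.589/1.43×10^-6 = 8.34×10^5 → turbulent
ε/D = 0.0016/589 = 2.72×10^-6
Swamee-Jain: f = 0.01203
h_f = f(L/D)V²/(2g) = 0.01203·(189/0.589)·2.026²/(2·9.81) = 0.8075 m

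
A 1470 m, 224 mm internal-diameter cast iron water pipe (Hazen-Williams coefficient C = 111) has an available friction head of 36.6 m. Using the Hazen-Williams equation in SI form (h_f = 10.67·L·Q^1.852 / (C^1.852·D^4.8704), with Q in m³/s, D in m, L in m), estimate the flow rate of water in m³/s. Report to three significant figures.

Q ≈ 0.0823 m³/s

Rearranging: Q = [h_f·C^1.852·D^4.8704 / (10.67·L)]^(1/1.852)
Q = [36.6·111^1.852·0.224^4.8704 / (10.67·1470)]^0.540 = 0.08231 m³/s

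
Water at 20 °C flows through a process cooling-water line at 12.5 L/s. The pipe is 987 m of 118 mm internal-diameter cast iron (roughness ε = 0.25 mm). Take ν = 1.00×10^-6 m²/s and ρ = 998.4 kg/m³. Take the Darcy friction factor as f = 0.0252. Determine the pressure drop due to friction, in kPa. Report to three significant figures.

V = 4Q/(πD²) = 4·0.0125/(π·0.118²) = 1.143 m/s
h_f = f(L/D)V²/(2g) = 0.02520·(987/0.118)·1.143²/(2·9.81) = 14.04 m
Δp = ρg·h_f = 998.4·9.81·14.04 = 137.5 kPa

Δp ≈ 137 kPa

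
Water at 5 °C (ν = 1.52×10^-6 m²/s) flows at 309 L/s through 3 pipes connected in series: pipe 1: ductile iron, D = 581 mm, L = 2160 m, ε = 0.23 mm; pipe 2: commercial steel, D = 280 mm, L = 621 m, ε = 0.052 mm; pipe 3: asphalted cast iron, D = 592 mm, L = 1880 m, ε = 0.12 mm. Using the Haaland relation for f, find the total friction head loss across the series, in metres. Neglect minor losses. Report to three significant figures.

Pipe 1: V = 1.166 m/s, Re = 4.46×10^5, ε/D = 3.96×10^-4, f = 0.01699, h_1 = f(L/D)V²/2g = 4.372 m
Pipe 2: V = 5.018 m/s, Re = 9.24×10^5, ε/D = 1.86×10^-4, f = 0.01450, h_2 = f(L/D)V²/2g = 41.28 m
Pipe 3: V = 1.123 m/s, Re = 4.37×10^5, ε/D = 2.03×10^-4, f = 0.01549, h_3 = f(L/D)V²/2g = 3.160 m
Series → Q common, losses add: H = Σh = 48.81 m

H ≈ 48.8 m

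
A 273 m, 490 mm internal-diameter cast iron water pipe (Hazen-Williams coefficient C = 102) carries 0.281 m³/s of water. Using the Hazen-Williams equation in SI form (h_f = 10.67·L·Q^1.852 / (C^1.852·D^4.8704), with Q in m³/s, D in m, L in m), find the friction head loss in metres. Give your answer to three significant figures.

h_f = 10.67·273·0.281^1.852 / (102^1.852·0.490^4.8704) = 1.707 m

h_f ≈ 1.71 m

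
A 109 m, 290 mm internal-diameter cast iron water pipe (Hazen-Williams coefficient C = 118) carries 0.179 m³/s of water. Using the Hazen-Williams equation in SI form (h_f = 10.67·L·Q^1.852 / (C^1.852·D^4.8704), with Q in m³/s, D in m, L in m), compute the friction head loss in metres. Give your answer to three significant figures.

h_f = 10.67·109·0.179^1.852 / (118^1.852·0.290^4.8704) = 2.905 m

h_f ≈ 2.90 m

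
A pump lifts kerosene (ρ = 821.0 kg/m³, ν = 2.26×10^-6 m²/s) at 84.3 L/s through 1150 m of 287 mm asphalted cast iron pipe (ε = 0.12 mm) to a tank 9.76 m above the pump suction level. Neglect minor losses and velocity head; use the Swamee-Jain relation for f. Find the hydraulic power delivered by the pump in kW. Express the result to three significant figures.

P_hyd ≈ 11.1 kW

V = 4Q/(πD²) = 1.303 m/s; Re = 1.65×10^5; ε/D = 4.18×10^-4; f = 0.01885
h_f = f(L/D)V²/2g = 6.538 m
Total head H = z + h_f = 9.76 + 6.538 = 16.30 m
P_hyd = ρgQH = 821.0·9.81·0.0843·16.30 = 11.07 kW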